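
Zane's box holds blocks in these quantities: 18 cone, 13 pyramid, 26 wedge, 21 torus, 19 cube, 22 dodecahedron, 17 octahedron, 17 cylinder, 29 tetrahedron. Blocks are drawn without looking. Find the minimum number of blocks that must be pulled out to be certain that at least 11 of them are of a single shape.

91

An adversary could hand out at most 10 blocks per shape: 10 + 10 + 10 + 10 + 10 + 10 + 10 + 10 + 10 = 90 blocks and still no shape has 11.
By the pigeonhole principle, one more block lands in a shape already at 10, so 91 draws are enough and 90 are not.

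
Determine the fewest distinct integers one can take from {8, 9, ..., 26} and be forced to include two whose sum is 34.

Two chosen integers sum to 34 exactly when both halves of some pair {x, 34−x} with 8 ≤ x ≤ 34−x ≤ 26 are chosen — 9 such pairs.
The remaining 1 element (those with no distinct partner in range) can never complete a 34-sum, so the worst case takes all of them and one from each pair: 1 + 9 = 10.
Pigeonhole: the 11th integer has to be the second member of some pair, so 10 + 1 = 11.

11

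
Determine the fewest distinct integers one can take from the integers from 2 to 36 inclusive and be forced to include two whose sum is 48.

24

Two chosen integers sum to 48 exactly when both halves of some pair {x, 48−x} with 12 ≤ x ≤ 48−x ≤ 36 are chosen — 12 such pairs.
The remaining 11 elements (those with no distinct partner in range) can never complete a 48-sum, so the worst case takes all of them and one from each pair: 11 + 12 = 23.
By the pigeonhole principle, the 24th integer has to be the second member of some pair, so 23 + 1 = 24.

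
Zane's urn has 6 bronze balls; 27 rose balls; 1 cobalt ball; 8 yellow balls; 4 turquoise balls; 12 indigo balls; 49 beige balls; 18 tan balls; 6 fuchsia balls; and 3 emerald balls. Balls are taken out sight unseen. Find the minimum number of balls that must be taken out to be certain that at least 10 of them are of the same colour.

65

An adversary could hand out at most 9 balls per colour (6 colours run out sooner): 6 + 9 + 1 + 8 + 4 + 9 + 9 + 9 + 6 + 3 = 64 balls and still no colour has 10.
By pigeonhole, one more ball lands in a colour already at 9, so 65 draws are enough and 64 are not.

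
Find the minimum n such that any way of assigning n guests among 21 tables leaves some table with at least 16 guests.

316

With 315 guests one could put exactly 15 in each of the 21 tables, and no table would reach 16.
One more guest must land in a table that already has 15, giving it 16.
So 21 × 15 + 1 = 316 guests are required.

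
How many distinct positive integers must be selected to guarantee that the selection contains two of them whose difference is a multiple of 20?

Integers whose pairwise differences are multiples of 20 are exactly those sharing a remainder mod 20. By pigeonhole, the 20 residue classes mod 20 are the pigeonholes.
With 20 integers one could put 1 in each residue class and have no class reach 2.
The 21st integer pushes some class to 2, so 20·1 + 1 = 21.

21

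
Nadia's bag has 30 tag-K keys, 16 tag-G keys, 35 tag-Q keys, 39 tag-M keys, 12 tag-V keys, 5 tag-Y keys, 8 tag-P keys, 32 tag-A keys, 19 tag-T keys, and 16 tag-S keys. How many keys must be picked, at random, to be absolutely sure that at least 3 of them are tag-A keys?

In the worst case for collecting tag-A keys, every non-tag-A key comes out first.
There are 30 + 16 + 35 + 39 + 12 + 5 + 8 + 19 + 16 = 180 non-tag-A keys altogether.
After those, each further key must be tag-A, so 180 + 3 = 183 draws guarantee 3 tag-A keys.

183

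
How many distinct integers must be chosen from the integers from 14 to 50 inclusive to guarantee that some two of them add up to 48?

28

Two chosen integers sum to 48 exactly when both halves of some pair {x, 48−x} with 14 ≤ x ≤ 48−x ≤ 34 are chosen — 10 such pairs.
The remaining 17 elements (those with no distinct partner in range) can never complete a 48-sum, so the worst case takes all of them and one from each pair: 17 + 10 = 27.
Pigeonhole: the 28th integer has to be the second member of some pair, so 27 + 1 = 28.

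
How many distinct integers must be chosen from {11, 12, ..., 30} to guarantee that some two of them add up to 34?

15

Group the elements by complementary pair {x, 34−x}: {11,23}, {12,22}, {13,21}, …, giving 6 two-element pairs, the single value 17 (it cannot pair with itself since the integers are distinct), and 7 integers whose partner 34−x falls outside [11,30].
Pigeonhole: treating each of those 14 groups as a pigeonhole, one can pick one integer per group — 14 integers — with no two summing to 34.
The 15th integer lands in an occupied pair, forcing a sum of 34.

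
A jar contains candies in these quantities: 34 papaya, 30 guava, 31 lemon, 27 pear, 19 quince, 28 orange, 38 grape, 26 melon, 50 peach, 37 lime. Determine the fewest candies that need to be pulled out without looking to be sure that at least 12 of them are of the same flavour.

By pigeonhole, the 10 flavours are the holes; the candies drawn are the pigeons.
To avoid 12 of any one flavour, the worst case takes at most 11 of each flavour.
That gives 11 + 11 + 11 + 11 + 11 + 11 + 11 + 11 + 11 + 11 = 110 candies with no flavour reaching 12.
The next candy forces some flavour to 12, so 110 + 1 = 111.

111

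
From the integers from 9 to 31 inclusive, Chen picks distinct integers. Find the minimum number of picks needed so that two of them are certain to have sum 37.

Group the elements by complementary pair {x, 37−x}: {9,28}, {10,27}, {11,26}, …, giving 10 two-element pairs and 3 integers whose partner 37−x falls outside [9,31].
Pigeonhole: treating each of those 13 groups as a pigeonhole, one can pick one integer per group — 13 integers — with no two summing to 37.
The 14th integer lands in an occupied pair, forcing a sum of 37.

14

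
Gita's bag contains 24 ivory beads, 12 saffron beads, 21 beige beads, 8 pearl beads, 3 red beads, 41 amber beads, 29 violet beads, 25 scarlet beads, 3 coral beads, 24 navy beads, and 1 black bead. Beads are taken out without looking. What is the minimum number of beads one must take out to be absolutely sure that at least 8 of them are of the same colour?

Put each drawn bead into a box by colour. The largest draw with every box below 8 takes min(count, 7) from each colour; colours with fewer than 7 contribute all they have.
Σ min(cᵢ, 7) = 7 + 7 + 7 + 7 + 3 + 7 + 7 + 7 + 3 + 7 + 1 = 63.
Draw number 63 + 1 = 64 must push one box to 8.

64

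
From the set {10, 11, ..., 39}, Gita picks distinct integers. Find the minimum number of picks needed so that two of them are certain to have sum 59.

Two chosen integers sum to 59 exactly when both halves of some pair {x, 59−x} with 20 ≤ x ≤ 59−x ≤ 39 are chosen — 10 such pairs.
The remaining 10 elements (those with no distinct partner in range) can never complete a 59-sum, so the worst case takes all of them and one from each pair: 10 + 10 = 20.
By the pigeonhole principle, the 21st integer has to be the second member of some pair, so 20 + 1 = 21.

21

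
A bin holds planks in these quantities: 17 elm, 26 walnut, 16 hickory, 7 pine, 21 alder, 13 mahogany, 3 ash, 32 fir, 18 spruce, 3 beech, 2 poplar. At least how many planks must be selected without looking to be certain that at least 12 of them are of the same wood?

93

By pigeonhole, the 11 woods are the holes; the planks drawn are the pigeons.
To avoid 12 of any one wood, the worst case takes at most 11 of each wood, or every plank of a wood that has fewer than 11.
That gives 11 + 11 + 11 + 7 + 11 + 11 + 3 + 11 + 11 + 3 + 2 = 92 planks with no wood reaching 12.
The next plank forces some wood to 12, so 92 + 1 = 93.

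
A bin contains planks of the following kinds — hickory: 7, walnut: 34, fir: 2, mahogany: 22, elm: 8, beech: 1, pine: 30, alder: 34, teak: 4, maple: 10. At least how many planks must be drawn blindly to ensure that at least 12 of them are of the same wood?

77

Pigeonhole: put each drawn plank into a box by wood. The largest draw with every box below 12 takes min(count, 11) from each wood; woods with fewer than 11 contribute all they have.
Σ min(cᵢ, 11) = 7 + 11 + 2 + 11 + 8 + 1 + 11 + 11 + 4 + 10 = 76.
Draw number 76 + 1 = 77 must push one box to 12.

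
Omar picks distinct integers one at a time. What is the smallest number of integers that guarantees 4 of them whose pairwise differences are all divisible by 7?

22

Integers whose pairwise differences are multiples of 7 are exactly those sharing a remainder mod 7. By pigeonhole, the 7 residue classes mod 7 are the pigeonholes.
With 21 integers one could put 3 in each residue class and have no class reach 4.
The 22nd integer pushes some class to 4, so 7·3 + 1 = 22.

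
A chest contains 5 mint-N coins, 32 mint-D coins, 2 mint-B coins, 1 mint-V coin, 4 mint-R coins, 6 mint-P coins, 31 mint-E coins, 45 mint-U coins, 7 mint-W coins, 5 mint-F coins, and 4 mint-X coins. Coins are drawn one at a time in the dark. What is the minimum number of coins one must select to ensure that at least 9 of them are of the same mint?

By pigeonhole, put each drawn coin into a box by mint. The largest draw with every box below 9 takes min(count, 8) from each mint; mints with fewer than 8 contribute all they have.
Σ min(cᵢ, 8) = 5 + 8 + 2 + 1 + 4 + 6 + 8 + 8 + 7 + 5 + 4 = 58.
Draw number 58 + 1 = 59 must push one box to 9.

59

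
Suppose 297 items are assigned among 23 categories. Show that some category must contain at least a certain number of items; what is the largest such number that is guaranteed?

The 23 categories are the holes and the 297 items are the pigeons.
If every category held at most 12 items, the total would be at most 23 × 12 = 276, which is less than 297.
So some category holds at least ⌈297/23⌉ = 13 items.

13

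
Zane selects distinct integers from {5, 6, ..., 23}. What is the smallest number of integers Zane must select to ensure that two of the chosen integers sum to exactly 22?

14

Group the elements by complementary pair {x, 22−x}: {5,17}, {6,16}, {7,15}, …, giving 6 two-element pairs, the single value 11 (it cannot pair with itself since the integers are distinct), and 6 integers whose partner 22−x falls outside [5,23].
Pigeonhole: treating each of those 13 groups as a pigeonhole, one can pick one integer per group — 13 integers — with no two summing to 22.
The 14th integer lands in an occupied pair, forcing a sum of 22.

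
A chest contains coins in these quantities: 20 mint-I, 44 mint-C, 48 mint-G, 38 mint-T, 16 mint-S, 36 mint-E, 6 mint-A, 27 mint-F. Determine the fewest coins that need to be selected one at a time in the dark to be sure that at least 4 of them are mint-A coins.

In the worst case for collecting mint-A coins, every non-mint-A coin comes out first.
There are 20 + 44 + 48 + 38 + 16 + 36 + 27 = 229 non-mint-A coins altogether.
After those, each further coin must be mint-A, so 229 + 4 = 233 draws guarantee 4 mint-A coins.

233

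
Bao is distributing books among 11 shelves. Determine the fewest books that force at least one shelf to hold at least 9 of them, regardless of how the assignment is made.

With 88 books one could put exactly 8 in each of the 11 shelves, and no shelf would reach 9.
Pigeonhole: one more book must land in a shelf that already has 8, giving it 9.
So 11 × 8 + 1 = 89 books are required.

89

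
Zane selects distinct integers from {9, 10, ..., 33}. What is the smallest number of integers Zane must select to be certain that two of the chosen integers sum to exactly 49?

17

Two chosen integers sum to 49 exactly when both halves of some pair {x, 49−x} with 16 ≤ x ≤ 49−x ≤ 33 are chosen — 9 such pairs.
The remaining 7 elements (those with no distinct partner in range) can never complete a 49-sum, so the worst case takes all of them and one from each pair: 7 + 9 = 16.
Pigeonhole: the 17th integer has to be the second member of some pair, so 16 + 1 = 17.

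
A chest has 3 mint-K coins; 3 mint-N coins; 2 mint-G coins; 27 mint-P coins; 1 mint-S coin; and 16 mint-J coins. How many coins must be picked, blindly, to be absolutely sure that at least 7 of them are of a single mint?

The 6 mints are the holes; the coins drawn are the pigeons.
To avoid 7 of any one mint, the worst case takes at most 6 of each mint, or every coin of a mint that has fewer than 6.
That gives 3 + 3 + 2 + 6 + 1 + 6 = 21 coins with no mint reaching 7.
The next coin forces some mint to 7, so 21 + 1 = 22.

22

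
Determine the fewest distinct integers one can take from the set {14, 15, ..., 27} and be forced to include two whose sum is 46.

Two chosen integers sum to 46 exactly when both halves of some pair {x, 46−x} with 19 ≤ x ≤ 46−x ≤ 27 are chosen — 4 such pairs.
The remaining 6 elements (those with no distinct partner in range) can never complete a 46-sum, so the worst case takes all of them and one from each pair: 6 + 4 = 10.
By pigeonhole, the 11th integer has to be the second member of some pair, so 10 + 1 = 11.

11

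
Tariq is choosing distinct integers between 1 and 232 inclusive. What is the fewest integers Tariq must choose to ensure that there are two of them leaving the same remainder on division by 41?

By the pigeonhole principle, the 41 residue classes mod 41 are the pigeonholes.
With 41 integers one could put 1 in each residue class and have no class reach 2.
The 42nd integer pushes some class to 2, so 41·1 + 1 = 42.

42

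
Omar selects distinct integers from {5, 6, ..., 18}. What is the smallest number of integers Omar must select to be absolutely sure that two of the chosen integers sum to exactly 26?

A set avoiding the sum 26 can contain at most one of each pair {x, 26−x}, plus the 4 elements whose complement lies outside the range or equal to its own complement.
The integers 5, …, 13 (9 of them) are such a set: any two sum to at least 5+6 = 11 and at most 12+13 = 25 < 26.
By the pigeonhole principle, any 10th integer completes one of the 5 pairs, so 10 choices force a sum of 26.

10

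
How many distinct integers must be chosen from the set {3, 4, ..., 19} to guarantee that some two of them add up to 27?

A set avoiding the sum 27 can contain at most one of each pair {x, 27−x}, plus the 5 elements whose complement lies outside the range.
The integers 3, …, 13 (11 of them) are such a set: any two sum to at least 3+4 = 7 and at most 12+13 = 25 < 27.
Any 12th integer completes one of the 6 pairs, so 12 choices force a sum of 27.

12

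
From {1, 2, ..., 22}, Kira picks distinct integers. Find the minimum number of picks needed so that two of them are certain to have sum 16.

Group the elements by complementary pair {x, 16−x}: {1,15}, {2,14}, {3,13}, …, giving 7 two-element pairs, the single value 8 (it cannot pair with itself since the integers are distinct), and 7 integers whose partner 16−x falls outside [1,22].
Treating each of those 15 groups as a pigeonhole, one can pick one integer per group — 15 integers — with no two summing to 16.
The 16th integer lands in an occupied pair, forcing a sum of 16.

16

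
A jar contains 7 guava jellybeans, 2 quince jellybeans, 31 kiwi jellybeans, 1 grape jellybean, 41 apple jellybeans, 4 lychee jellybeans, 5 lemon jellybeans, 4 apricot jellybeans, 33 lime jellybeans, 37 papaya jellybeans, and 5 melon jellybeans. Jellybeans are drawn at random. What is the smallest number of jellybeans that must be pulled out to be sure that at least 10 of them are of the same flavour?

By pigeonhole, the 11 flavours are the holes; the jellybeans drawn are the pigeons.
To avoid 10 of any one flavour, the worst case takes at most 9 of each flavour, or every jellybean of a flavour that has fewer than 9.
That gives 7 + 2 + 9 + 1 + 9 + 4 + 5 + 4 + 9 + 9 + 5 = 64 jellybeans with no flavour reaching 10.
The next jellybean forces some flavour to 10, so 64 + 1 = 65.

65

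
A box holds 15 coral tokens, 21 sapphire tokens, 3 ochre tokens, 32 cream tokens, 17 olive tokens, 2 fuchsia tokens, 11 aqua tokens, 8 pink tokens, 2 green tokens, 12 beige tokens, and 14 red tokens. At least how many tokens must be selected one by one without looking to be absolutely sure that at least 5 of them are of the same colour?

The 11 colours are the holes; the tokens drawn are the pigeons.
To avoid 5 of any one colour, the worst case takes at most 4 of each colour, or every token of a colour that has fewer than 4.
That gives 4 + 4 + 3 + 4 + 4 + 2 + 4 + 4 + 2 + 4 + 4 = 39 tokens with no colour reaching 5.
The next token forces some colour to 5, so 39 + 1 = 40.

40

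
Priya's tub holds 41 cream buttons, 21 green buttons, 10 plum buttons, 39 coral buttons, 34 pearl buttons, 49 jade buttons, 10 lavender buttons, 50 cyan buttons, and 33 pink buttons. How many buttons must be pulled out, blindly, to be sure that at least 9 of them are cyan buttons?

In the worst case for collecting cyan buttons, every non-cyan button comes out first.
There are 41 + 21 + 10 + 39 + 34 + 49 + 10 + 33 = 237 non-cyan buttons altogether.
After those, each further button must be cyan, so 237 + 9 = 246 draws guarantee 9 cyan buttons.

246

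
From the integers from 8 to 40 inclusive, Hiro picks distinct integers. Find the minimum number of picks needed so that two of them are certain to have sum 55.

A set avoiding the sum 55 can contain at most one of each pair {x, 55−x}, plus the 7 elements whose complement lies outside the range.
The integers 8, …, 27 (20 of them) are such a set: any two sum to at least 8+9 = 17 and at most 26+27 = 53 < 55.
Any 21st integer completes one of the 13 pairs, so 21 choices force a sum of 55.

21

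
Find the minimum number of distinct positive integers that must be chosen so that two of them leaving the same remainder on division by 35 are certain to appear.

36

The 35 residue classes mod 35 are the pigeonholes.
With 35 integers one could put 1 in each residue class and have no class reach 2.
The 36th integer pushes some class to 2, so 35·1 + 1 = 36.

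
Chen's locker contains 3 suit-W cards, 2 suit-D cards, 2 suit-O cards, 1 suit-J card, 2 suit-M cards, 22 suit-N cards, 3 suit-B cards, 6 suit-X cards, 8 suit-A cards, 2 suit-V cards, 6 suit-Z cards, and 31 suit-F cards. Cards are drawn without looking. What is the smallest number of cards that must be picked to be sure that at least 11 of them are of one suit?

By the pigeonhole principle, put each drawn card into a box by suit. The largest draw with every box below 11 takes min(count, 10) from each suit; suits with fewer than 10 contribute all they have.
Σ min(cᵢ, 10) = 3 + 2 + 2 + 1 + 2 + 10 + 3 + 6 + 8 + 2 + 6 + 10 = 55.
Draw number 55 + 1 = 56 must push one box to 11.

56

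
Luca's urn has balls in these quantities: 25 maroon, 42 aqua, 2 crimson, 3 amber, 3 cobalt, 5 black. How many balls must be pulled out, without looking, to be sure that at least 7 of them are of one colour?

26

By pigeonhole, put each drawn ball into a box by colour. The largest draw with every box below 7 takes min(count, 6) from each colour; colours with fewer than 6 contribute all they have.
Σ min(cᵢ, 6) = 6 + 6 + 2 + 3 + 3 + 5 = 25.
Draw number 25 + 1 = 26 must push one box to 7.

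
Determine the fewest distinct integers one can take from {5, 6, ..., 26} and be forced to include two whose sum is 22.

Group the elements by complementary pair {x, 22−x}: {5,17}, {6,16}, {7,15}, …, giving 6 two-element pairs, the single value 11 (it cannot pair with itself since the integers are distinct), and 9 integers whose partner 22−x falls outside [5,26].
By the pigeonhole principle, treating each of those 16 groups as a pigeonhole, one can pick one integer per group — 16 integers — with no two summing to 22.
The 17th integer lands in an occupied pair, forcing a sum of 22.

17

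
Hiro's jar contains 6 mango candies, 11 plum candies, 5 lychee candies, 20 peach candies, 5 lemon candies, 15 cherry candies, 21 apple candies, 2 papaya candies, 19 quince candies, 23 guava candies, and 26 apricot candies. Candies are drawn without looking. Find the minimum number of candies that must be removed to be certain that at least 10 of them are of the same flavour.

82

An adversary could hand out at most 9 candies per flavour (4 flavours run out sooner): 6 + 9 + 5 + 9 + 5 + 9 + 9 + 2 + 9 + 9 + 9 = 81 candies and still no flavour has 10.
By pigeonhole, one more candy lands in a flavour already at 9, so 82 draws are enough and 81 are not.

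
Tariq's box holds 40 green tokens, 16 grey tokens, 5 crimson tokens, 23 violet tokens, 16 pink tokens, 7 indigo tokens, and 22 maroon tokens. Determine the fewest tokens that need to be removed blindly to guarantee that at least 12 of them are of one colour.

By pigeonhole, put each drawn token into a box by colour. The largest draw with every box below 12 takes min(count, 11) from each colour; colours with fewer than 11 contribute all they have.
Σ min(cᵢ, 11) = 11 + 11 + 5 + 11 + 11 + 7 + 11 = 67.
Draw number 67 + 1 = 68 must push one box to 12.

68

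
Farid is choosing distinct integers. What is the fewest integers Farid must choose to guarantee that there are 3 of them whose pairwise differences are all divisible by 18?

Integers whose pairwise differences are multiples of 18 are exactly those sharing a remainder mod 18. By pigeonhole, the 18 residue classes mod 18 are the pigeonholes.
With 36 integers one could put 2 in each residue class and have no class reach 3.
The 37th integer pushes some class to 3, so 18·2 + 1 = 37.

37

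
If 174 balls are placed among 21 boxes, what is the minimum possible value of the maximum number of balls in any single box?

The 21 boxes are the holes and the 174 balls are the pigeons.
If every box held at most 8 balls, the total would be at most 21 × 8 = 168, which is less than 174.
So some box holds at least ⌈174/21⌉ = 9 balls.

9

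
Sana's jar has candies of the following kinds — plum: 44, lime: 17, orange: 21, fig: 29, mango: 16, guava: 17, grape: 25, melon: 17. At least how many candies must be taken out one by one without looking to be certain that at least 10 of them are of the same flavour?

An adversary could hand out at most 9 candies per flavour: 9 + 9 + 9 + 9 + 9 + 9 + 9 + 9 = 72 candies and still no flavour has 10.
Pigeonhole: one more candy lands in a flavour already at 9, so 73 draws are enough and 72 are not.

73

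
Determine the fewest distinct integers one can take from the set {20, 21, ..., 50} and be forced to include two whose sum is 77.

20

Two chosen integers sum to 77 exactly when both halves of some pair {x, 77−x} with 27 ≤ x ≤ 77−x ≤ 50 are chosen — 12 such pairs.
The remaining 7 elements (those with no distinct partner in range) can never complete a 77-sum, so the worst case takes all of them and one from each pair: 7 + 12 = 19.
The 20th integer has to be the second member of some pair, so 19 + 1 = 20.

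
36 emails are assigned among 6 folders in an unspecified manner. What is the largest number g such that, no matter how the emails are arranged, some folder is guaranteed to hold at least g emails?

The 6 folders are the holes and the 36 emails are the pigeons.
If every folder held at most 5 emails, the total would be at most 6 × 5 = 30, which is less than 36.
So some folder holds at least ⌈36/6⌉ = 6 emails.

6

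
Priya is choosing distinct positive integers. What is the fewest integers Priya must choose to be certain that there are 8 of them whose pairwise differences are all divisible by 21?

148

Integers whose pairwise differences are multiples of 21 are exactly those sharing a remainder mod 21. The 21 residue classes mod 21 are the pigeonholes.
With 147 integers one could put 7 in each residue class and have no class reach 8.
The 148th integer pushes some class to 8, so 21·7 + 1 = 148.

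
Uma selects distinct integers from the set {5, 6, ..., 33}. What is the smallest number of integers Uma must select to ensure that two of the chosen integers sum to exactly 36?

Group the elements by complementary pair {x, 36−x}: {5,31}, {6,30}, {7,29}, …, giving 13 two-element pairs, the single value 18 (it cannot pair with itself since the integers are distinct), and 2 integers whose partner 36−x falls outside [5,33].
Pigeonhole: treating each of those 16 groups as a pigeonhole, one can pick one integer per group — 16 integers — with no two summing to 36.
The 17th integer lands in an occupied pair, forcing a sum of 36.

17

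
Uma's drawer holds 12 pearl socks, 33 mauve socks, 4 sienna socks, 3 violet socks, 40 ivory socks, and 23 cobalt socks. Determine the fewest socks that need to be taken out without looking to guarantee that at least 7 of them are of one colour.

An adversary could hand out at most 6 socks per colour (sienna, violet run out sooner): 6 + 6 + 4 + 3 + 6 + 6 = 31 socks and still no colour has 7.
By the pigeonhole principle, one more sock lands in a colour already at 6, so 32 draws are enough and 31 are not.

32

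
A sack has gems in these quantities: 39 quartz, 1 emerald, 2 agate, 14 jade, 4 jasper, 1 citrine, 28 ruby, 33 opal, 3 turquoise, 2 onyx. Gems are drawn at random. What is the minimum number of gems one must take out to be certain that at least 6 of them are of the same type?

34

By the pigeonhole principle, put each drawn gem into a box by type. The largest draw with every box below 6 takes min(count, 5) from each type; types with fewer than 5 contribute all they have.
Σ min(cᵢ, 5) = 5 + 1 + 2 + 5 + 4 + 1 + 5 + 5 + 3 + 2 = 33.
Draw number 33 + 1 = 34 must push one box to 6.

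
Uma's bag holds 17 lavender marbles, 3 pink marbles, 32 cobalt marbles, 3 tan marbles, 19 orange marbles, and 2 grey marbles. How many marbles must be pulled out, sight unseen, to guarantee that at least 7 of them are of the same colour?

Put each drawn marble into a box by colour. The largest draw with every box below 7 takes min(count, 6) from each colour; colours with fewer than 6 contribute all they have.
Σ min(cᵢ, 6) = 6 + 3 + 6 + 3 + 6 + 2 = 26.
Draw number 26 + 1 = 27 must push one box to 7.

27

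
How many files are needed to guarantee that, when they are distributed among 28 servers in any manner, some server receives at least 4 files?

85

With 84 files one could put exactly 3 in each of the 28 servers, and no server would reach 4.
One more file must land in a server that already has 3, giving it 4.
So 28 × 3 + 1 = 85 files are required.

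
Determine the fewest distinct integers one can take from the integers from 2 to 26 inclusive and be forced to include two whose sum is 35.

Two chosen integers sum to 35 exactly when both halves of some pair {x, 35−x} with 9 ≤ x ≤ 35−x ≤ 26 are chosen — 9 such pairs.
The remaining 7 elements (those with no distinct partner in range) can never complete a 35-sum, so the worst case takes all of them and one from each pair: 7 + 9 = 16.
The 17th integer has to be the second member of some pair, so 16 + 1 = 17.

17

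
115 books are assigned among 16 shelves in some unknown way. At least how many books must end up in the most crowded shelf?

8

Pigeonhole: the 16 shelves are the holes and the 115 books are the pigeons.
If every shelf held at most 7 books, the total would be at most 16 × 7 = 112, which is less than 115.
So some shelf holds at least ⌈115/16⌉ = 8 books.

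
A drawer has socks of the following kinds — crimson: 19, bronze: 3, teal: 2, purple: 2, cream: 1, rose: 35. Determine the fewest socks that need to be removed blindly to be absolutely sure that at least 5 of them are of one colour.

By pigeonhole, the 6 colours are the holes; the socks drawn are the pigeons.
To avoid 5 of any one colour, the worst case takes at most 4 of each colour, or every sock of a colour that has fewer than 4.
That gives 4 + 3 + 2 + 2 + 1 + 4 = 16 socks with no colour reaching 5.
The next sock forces some colour to 5, so 16 + 1 = 17.

17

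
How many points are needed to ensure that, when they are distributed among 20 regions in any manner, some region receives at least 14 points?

With 260 points one could put exactly 13 in each of the 20 regions, and no region would reach 14.
One more point must land in a region that already has 13, giving it 14.
So 20 × 13 + 1 = 261 points are required.

261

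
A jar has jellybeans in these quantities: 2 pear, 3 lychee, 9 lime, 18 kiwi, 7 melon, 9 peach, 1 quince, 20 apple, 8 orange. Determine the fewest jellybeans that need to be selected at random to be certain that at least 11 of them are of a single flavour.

By pigeonhole, the 9 flavours are the holes; the jellybeans drawn are the pigeons.
To avoid 11 of any one flavour, the worst case takes at most 10 of each flavour, or every jellybean of a flavour that has fewer than 10.
That gives 2 + 3 + 9 + 10 + 7 + 9 + 1 + 10 + 8 = 59 jellybeans with no flavour reaching 11.
The next jellybean forces some flavour to 11, so 59 + 1 = 60.

60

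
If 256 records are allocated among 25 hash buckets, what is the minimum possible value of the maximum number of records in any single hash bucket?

The 25 hash buckets are the holes and the 256 records are the pigeons.
If every hash bucket held at most 10 records, the total would be at most 25 × 10 = 250, which is less than 256.
So some hash bucket holds at least ⌈256/25⌉ = 11 records.

11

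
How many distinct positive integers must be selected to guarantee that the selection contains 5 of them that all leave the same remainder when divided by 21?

85

The 21 residue classes mod 21 are the pigeonholes.
With 84 integers one could put 4 in each residue class and have no class reach 5.
The 85th integer pushes some class to 5, so 21·4 + 1 = 85.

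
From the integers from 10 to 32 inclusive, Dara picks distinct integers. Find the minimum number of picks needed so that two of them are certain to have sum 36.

Group the elements by complementary pair {x, 36−x}: {10,26}, {11,25}, {12,24}, …, giving 8 two-element pairs, the single value 18 (it cannot pair with itself since the integers are distinct), and 6 integers whose partner 36−x falls outside [10,32].
Treating each of those 15 groups as a pigeonhole, one can pick one integer per group — 15 integers — with no two summing to 36.
The 16th integer lands in an occupied pair, forcing a sum of 36.

16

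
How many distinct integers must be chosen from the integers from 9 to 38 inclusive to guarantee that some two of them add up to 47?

Group the elements by complementary pair {x, 47−x}: {9,38}, {10,37}, {11,36}, …, giving 15 two-element pairs.
Treating each of those 15 groups as a pigeonhole, one can pick one integer per group — 15 integers — with no two summing to 47.
The 16th integer lands in an occupied pair, forcing a sum of 47.

16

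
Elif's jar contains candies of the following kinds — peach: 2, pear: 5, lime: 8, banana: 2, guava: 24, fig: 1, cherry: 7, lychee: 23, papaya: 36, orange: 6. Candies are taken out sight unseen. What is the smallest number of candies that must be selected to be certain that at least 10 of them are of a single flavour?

The 10 flavours are the holes; the candies drawn are the pigeons.
To avoid 10 of any one flavour, the worst case takes at most 9 of each flavour, or every candy of a flavour that has fewer than 9.
That gives 2 + 5 + 8 + 2 + 9 + 1 + 7 + 9 + 9 + 6 = 58 candies with no flavour reaching 10.
The next candy forces some flavour to 10, so 58 + 1 = 59.

59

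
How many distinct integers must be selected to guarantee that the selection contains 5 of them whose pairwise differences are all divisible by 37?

149

Integers whose pairwise differences are multiples of 37 are exactly those sharing a remainder mod 37. The 37 residue classes mod 37 are the pigeonholes.
With 148 integers one could put 4 in each residue class and have no class reach 5.
The 149th integer pushes some class to 5, so 37·4 + 1 = 149.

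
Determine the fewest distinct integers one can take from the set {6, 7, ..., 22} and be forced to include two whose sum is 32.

12

Group the elements by complementary pair {x, 32−x}: {10,22}, {11,21}, {12,20}, …, giving 6 two-element pairs, the single value 16 (it cannot pair with itself since the integers are distinct), and 4 integers whose partner 32−x falls outside [6,22].
By pigeonhole, treating each of those 11 groups as a pigeonhole, one can pick one integer per group — 11 integers — with no two summing to 32.
The 12th integer lands in an occupied pair, forcing a sum of 32.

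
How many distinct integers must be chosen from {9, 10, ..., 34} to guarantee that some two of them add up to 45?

Group the elements by complementary pair {x, 45−x}: {11,34}, {12,33}, {13,32}, …, giving 12 two-element pairs and 2 integers whose partner 45−x falls outside [9,34].
Pigeonhole: treating each of those 14 groups as a pigeonhole, one can pick one integer per group — 14 integers — with no two summing to 45.
The 15th integer lands in an occupied pair, forcing a sum of 45.

15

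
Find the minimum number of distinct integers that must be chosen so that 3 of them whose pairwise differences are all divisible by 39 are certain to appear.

Integers whose pairwise differences are multiples of 39 are exactly those sharing a remainder mod 39. Pigeonhole: the 39 residue classes mod 39 are the pigeonholes.
With 78 integers one could put 2 in each residue class and have no class reach 3.
The 79th integer pushes some class to 3, so 39·2 + 1 = 79.

79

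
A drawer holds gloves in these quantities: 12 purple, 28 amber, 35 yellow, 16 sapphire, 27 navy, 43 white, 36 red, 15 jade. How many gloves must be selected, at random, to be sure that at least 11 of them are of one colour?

81

An adversary could hand out at most 10 gloves per colour: 10 + 10 + 10 + 10 + 10 + 10 + 10 + 10 = 80 gloves and still no colour has 11.
Pigeonhole: one more glove lands in a colour already at 10, so 81 draws are enough and 80 are not.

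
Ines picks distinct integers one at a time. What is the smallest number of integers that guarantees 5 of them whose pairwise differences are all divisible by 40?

161

Integers whose pairwise differences are multiples of 40 are exactly those sharing a remainder mod 40. The 40 residue classes mod 40 are the pigeonholes.
With 160 integers one could put 4 in each residue class and have no class reach 5.
The 161st integer pushes some class to 5, so 40·4 + 1 = 161.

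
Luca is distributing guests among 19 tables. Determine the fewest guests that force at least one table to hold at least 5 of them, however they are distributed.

77

With 76 guests one could put exactly 4 in each of the 19 tables, and no table would reach 5.
Pigeonhole: one more guest must land in a table that already has 4, giving it 5.
So 19 × 4 + 1 = 77 guests are required.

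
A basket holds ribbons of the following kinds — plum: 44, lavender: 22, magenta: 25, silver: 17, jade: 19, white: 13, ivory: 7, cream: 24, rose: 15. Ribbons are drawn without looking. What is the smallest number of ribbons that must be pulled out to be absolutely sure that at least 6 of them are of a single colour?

46

The 9 colours are the holes; the ribbons drawn are the pigeons.
To avoid 6 of any one colour, the worst case takes at most 5 of each colour.
That gives 5 + 5 + 5 + 5 + 5 + 5 + 5 + 5 + 5 = 45 ribbons with no colour reaching 6.
The next ribbon forces some colour to 6, so 45 + 1 = 46.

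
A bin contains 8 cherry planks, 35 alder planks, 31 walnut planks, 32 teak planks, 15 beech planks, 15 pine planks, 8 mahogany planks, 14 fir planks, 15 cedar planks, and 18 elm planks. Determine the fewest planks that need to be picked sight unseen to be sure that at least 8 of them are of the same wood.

71

The 10 woods are the holes; the planks drawn are the pigeons.
To avoid 8 of any one wood, the worst case takes at most 7 of each wood.
That gives 7 + 7 + 7 + 7 + 7 + 7 + 7 + 7 + 7 + 7 = 70 planks with no wood reaching 8.
The next plank forces some wood to 8, so 70 + 1 = 71.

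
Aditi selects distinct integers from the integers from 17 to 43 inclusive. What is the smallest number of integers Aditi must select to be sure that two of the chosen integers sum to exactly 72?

A set avoiding the sum 72 can contain at most one of each pair {x, 72−x}, plus the 13 elements whose complement lies outside the range or equal to its own complement.
The integers 17, …, 36 (20 of them) are such a set: any two sum to at least 17+18 = 35 and at most 35+36 = 71 < 72.
By pigeonhole, any 21st integer completes one of the 7 pairs, so 21 choices force a sum of 72.

21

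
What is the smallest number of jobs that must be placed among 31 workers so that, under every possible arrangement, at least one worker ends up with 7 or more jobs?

187

With 186 jobs one could put exactly 6 in each of the 31 workers, and no worker would reach 7.
By pigeonhole, one more job must land in a worker that already has 6, giving it 7.
So 31 × 6 + 1 = 187 jobs are required.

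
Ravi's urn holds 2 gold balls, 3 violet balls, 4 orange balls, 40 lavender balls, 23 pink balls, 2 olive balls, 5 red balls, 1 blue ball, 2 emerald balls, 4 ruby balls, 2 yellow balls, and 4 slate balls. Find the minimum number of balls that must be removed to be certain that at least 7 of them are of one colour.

42

An adversary could hand out at most 6 balls per colour (10 colours run out sooner): 2 + 3 + 4 + 6 + 6 + 2 + 5 + 1 + 2 + 4 + 2 + 4 = 41 balls and still no colour has 7.
One more ball lands in a colour already at 6, so 42 draws are enough and 41 are not.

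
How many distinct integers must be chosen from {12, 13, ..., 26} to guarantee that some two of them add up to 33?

11

Two chosen integers sum to 33 exactly when both halves of some pair {x, 33−x} with 12 ≤ x ≤ 33−x ≤ 21 are chosen — 5 such pairs.
The remaining 5 elements (those with no distinct partner in range) can never complete a 33-sum, so the worst case takes all of them and one from each pair: 5 + 5 = 10.
Pigeonhole: the 11th integer has to be the second member of some pair, so 10 + 1 = 11.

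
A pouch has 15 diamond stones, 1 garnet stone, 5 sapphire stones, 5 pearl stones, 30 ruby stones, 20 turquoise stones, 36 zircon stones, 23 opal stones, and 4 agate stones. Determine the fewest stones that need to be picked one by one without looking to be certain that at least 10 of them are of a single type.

Put each drawn stone into a box by type. The largest draw with every box below 10 takes min(count, 9) from each type; types with fewer than 9 contribute all they have.
Σ min(cᵢ, 9) = 9 + 1 + 5 + 5 + 9 + 9 + 9 + 9 + 4 = 60.
Draw number 60 + 1 = 61 must push one box to 10.

61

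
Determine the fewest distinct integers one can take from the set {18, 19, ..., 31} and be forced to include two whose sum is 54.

11

Group the elements by complementary pair {x, 54−x}: {23,31}, {24,30}, {25,29}, …, giving 4 two-element pairs, the single value 27 (it cannot pair with itself since the integers are distinct), and 5 integers whose partner 54−x falls outside [18,31].
Treating each of those 10 groups as a pigeonhole, one can pick one integer per group — 10 integers — with no two summing to 54.
The 11th integer lands in an occupied pair, forcing a sum of 54.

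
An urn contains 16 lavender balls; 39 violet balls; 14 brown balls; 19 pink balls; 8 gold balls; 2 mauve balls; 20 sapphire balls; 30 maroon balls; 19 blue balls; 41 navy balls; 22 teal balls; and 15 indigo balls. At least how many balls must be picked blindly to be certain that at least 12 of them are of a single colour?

121

Put each drawn ball into a box by colour. The largest draw with every box below 12 takes min(count, 11) from each colour; colours with fewer than 11 contribute all they have.
Σ min(cᵢ, 11) = 11 + 11 + 11 + 11 + 8 + 2 + 11 + 11 + 11 + 11 + 11 + 11 = 120.
Draw number 120 + 1 = 121 must push one box to 12.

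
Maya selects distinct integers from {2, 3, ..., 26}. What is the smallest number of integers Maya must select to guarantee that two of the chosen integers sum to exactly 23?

Group the elements by complementary pair {x, 23−x}: {2,21}, {3,20}, {4,19}, …, giving 10 two-element pairs and 5 integers whose partner 23−x falls outside [2,26].
Treating each of those 15 groups as a pigeonhole, one can pick one integer per group — 15 integers — with no two summing to 23.
The 16th integer lands in an occupied pair, forcing a sum of 23.

16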